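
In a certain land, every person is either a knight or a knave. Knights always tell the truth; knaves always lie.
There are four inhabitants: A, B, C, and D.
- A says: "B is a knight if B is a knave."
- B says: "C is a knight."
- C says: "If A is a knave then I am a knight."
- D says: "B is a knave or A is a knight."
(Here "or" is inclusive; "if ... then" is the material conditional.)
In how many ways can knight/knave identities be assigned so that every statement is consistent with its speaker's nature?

Consistent assignments:
  A=knight, B=knight, C=knight, D=knight
  A=knave, B=knave, C=knave, D=knight

2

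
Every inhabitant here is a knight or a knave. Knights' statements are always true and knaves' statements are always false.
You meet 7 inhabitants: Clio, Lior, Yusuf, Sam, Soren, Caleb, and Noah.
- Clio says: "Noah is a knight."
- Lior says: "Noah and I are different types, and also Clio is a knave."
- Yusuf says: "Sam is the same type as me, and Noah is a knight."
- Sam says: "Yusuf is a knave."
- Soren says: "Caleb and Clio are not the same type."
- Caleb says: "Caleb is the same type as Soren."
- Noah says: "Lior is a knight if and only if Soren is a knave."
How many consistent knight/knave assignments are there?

2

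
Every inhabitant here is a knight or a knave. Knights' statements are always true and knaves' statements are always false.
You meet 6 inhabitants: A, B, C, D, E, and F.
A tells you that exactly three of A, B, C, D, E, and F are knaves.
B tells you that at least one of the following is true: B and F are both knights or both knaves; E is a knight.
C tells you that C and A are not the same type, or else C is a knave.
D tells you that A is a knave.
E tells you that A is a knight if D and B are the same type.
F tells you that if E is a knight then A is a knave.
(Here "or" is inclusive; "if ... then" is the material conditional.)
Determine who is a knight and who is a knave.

Knights: B, C, D, and F. Knaves: A and E.

Since A is a knave, "exactly three of A, B, C, D, E, and F are knaves" needs to be false, which holds.
B is a knight; "at least one of the following is true: B and F are both knights or both knaves; E is a knight" is True, as required.
C (knight): "C and A are not the same type, or else C is a knave" — True. ✓
As a knight, D's statement "A is a knave" should be True; it is.
E is a knave; "A is a knight if D and B are the same type" is false, as required.
F (knight): "if E is a knight then A is a knave" — True. ✓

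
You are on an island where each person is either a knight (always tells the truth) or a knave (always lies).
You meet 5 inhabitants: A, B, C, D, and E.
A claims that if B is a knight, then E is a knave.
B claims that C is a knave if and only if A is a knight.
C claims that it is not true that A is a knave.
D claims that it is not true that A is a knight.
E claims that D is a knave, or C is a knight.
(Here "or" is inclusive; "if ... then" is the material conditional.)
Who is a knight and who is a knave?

Knights: A, C, and E. Knaves: B and D.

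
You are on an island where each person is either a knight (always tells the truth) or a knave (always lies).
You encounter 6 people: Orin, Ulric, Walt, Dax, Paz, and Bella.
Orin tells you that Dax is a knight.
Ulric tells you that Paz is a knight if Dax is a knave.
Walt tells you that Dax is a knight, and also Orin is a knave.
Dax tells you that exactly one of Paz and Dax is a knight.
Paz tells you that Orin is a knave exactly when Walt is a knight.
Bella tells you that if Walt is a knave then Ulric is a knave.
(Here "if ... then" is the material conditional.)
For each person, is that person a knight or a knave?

Orin is a knave, Ulric is a knave, Walt is a knave, Dax is a knave, Paz is a knave, and Bella is a knight.

As a knave, Orin's statement "Dax is a knight" should be false; it is.
Ulric (knave): "Paz is a knight if Dax is a knave" — false. ✓
As a knave, Walt's statement "Dax is a knight, and also Orin is a knave" should be false; it is.
Dax (knave): "exactly one of Paz and Dax is a knight" — false. ✓
Since Paz is a knave, "Orin is a knave exactly when Walt is a knight" needs to be false, which holds.
Bella is a knight, so "if Walt is a knave then Ulric is a knave" must be True — and it is.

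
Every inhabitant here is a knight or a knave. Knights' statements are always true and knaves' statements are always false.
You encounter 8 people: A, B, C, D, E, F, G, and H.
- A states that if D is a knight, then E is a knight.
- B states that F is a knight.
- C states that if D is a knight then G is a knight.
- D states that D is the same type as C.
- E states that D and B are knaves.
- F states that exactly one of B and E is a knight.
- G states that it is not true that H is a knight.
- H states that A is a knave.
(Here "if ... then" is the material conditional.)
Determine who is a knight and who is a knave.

Knights: A, B, C, F, and G. Knaves: D, E, and H.

Since A is a knight, "if D is a knight, then E is a knight" needs to be true, which holds.
B is a knight, so "F is a knight" must be true — and it is.
C is a knight; "if D is a knight then G is a knight" is true, as required.
D is a knave, so "D is the same type as C" must be False — and it is.
Since E is a knave, "D and B are knaves" needs to be False, which holds.
As a knight, F's statement "exactly one of B and E is a knight" should be true; it is.
G is a knight; "it is not true that H is a knight" is true, as required.
Since H is a knave, "A is a knave" needs to be False, which holds.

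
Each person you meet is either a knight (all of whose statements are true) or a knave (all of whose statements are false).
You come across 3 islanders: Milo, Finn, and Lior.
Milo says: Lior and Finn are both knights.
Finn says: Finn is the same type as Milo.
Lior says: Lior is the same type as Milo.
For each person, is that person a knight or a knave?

Milo is a knight, Finn is a knight, and Lior is a knight.

Suppose Milo is a knave. Then Milo's statement "Lior and Finn are both knights" would have to be false. Checking the 4 ways to assign the others, none is consistent with every speaker.
(For instance, with Finn=knight, Lior=knight, Milo's claim "Lior and Finn are both knights" comes out true where it would need to be false.)
So Milo must be a knight, making "Lior and Finn are both knights" true. Taking Milo=knight, Finn=knight, Lior=knight, each remaining statement checks out:
  Finn (knight): "Finn is the same type as Milo" — true. ✓
  Lior (knight): "Lior is the same type as Milo" — true. ✓
This is the unique consistent assignment.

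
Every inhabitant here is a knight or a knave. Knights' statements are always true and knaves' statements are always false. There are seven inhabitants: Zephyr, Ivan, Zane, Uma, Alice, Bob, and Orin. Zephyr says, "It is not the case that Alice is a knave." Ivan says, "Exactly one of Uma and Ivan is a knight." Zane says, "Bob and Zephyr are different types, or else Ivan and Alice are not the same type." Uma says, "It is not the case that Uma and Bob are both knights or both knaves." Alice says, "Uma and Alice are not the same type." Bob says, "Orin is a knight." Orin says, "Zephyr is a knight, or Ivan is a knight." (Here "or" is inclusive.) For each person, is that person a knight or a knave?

Zephyr is a knave, Ivan is a knave, Zane is a knave, Uma is a knave, Alice is a knave, Bob is a knave, and Orin is a knave.

As a knave, Zephyr's statement "it is not the case that Alice is a knave" should be False; it is.
Ivan is a knave, and the claim "exactly one of Uma and Ivan is a knight" is indeed False.
Since Zane is a knave, "Bob and Zephyr are different types, or else Ivan and Alice are not the same type" needs to be False, which holds.
Uma is a knave, and the claim "it is not the case that Uma and Bob are both knights or both knaves" is indeed False.
As a knave, Alice's statement "Uma and Alice are not the same type" should be False; it is.
As a knave, Bob's statement "Orin is a knight" should be False; it is.
As a knave, Orin's statement "Zephyr is a knight, or Ivan is a knight" should be False; it is.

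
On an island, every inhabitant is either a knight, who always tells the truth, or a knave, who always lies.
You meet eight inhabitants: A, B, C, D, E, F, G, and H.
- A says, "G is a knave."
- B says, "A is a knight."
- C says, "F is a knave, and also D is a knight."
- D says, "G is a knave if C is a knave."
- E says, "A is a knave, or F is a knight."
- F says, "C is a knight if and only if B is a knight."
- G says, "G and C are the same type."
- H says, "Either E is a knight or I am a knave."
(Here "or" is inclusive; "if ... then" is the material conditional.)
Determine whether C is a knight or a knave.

Consistent assignments: {A=knave, B=knave, C=knight, D=knight, E=knight, F=knave, G=knight, H=knight}
In every consistent assignment, C is a knight.

C is a knight.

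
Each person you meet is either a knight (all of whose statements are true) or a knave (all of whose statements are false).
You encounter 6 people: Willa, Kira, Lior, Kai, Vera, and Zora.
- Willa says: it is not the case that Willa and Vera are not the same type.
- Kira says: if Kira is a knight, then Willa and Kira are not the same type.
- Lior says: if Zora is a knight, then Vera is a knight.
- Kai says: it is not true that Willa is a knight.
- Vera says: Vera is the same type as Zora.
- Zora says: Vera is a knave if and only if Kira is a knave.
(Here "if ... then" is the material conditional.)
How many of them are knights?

5

The unique consistent assignment is Willa=knave, Kira=knight, Lior=knight, Kai=knight, Vera=knight, Zora=knight.
That has 5 knights.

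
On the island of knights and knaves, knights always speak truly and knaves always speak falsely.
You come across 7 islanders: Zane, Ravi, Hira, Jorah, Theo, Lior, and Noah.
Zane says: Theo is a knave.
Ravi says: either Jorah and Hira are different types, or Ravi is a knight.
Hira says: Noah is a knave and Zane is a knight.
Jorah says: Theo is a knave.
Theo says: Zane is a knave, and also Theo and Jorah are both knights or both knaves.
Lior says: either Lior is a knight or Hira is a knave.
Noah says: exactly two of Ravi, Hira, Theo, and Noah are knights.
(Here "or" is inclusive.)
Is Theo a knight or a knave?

Theo is a knave.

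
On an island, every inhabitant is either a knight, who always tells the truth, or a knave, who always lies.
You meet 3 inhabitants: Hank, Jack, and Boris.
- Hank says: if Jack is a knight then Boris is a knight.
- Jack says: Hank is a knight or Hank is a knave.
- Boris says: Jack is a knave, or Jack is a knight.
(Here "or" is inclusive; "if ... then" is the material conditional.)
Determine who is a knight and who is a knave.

Hank is a knight, and the claim "if Jack is a knight then Boris is a knight" is indeed True.
Jack is a knight; "Hank is a knight or Hank is a knave" is True, as required.
Boris is a knight; "Jack is a knave, or Jack is a knight" is True, as required.

Hank is a knight, Jack is a knight, and Boris is a knight.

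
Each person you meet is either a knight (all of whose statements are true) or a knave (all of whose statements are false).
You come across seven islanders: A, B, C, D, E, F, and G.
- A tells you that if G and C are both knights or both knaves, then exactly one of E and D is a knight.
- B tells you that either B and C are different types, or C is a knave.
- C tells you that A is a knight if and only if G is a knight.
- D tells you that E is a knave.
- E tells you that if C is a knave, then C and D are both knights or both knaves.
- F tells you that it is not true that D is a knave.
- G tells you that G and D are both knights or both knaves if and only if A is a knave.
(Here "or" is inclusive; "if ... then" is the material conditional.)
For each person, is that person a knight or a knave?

A is a knight, B is a knight, C is a knave, D is a knave, E is a knight, F is a knave, and G is a knave.

Since A is a knight, "if G and C are both knights or both knaves, then exactly one of E and D is a knight" needs to be true, which holds.
B is a knight, and the claim "either B and C are different types, or C is a knave" is indeed true.
C is a knave, so "A is a knight if and only if G is a knight" must be False — and it is.
D (knave): "E is a knave" — False. ✓
E (knight): "if C is a knave, then C and D are both knights or both knaves" — true. ✓
F is a knave; "it is not true that D is a knave" is False, as required.
G is a knave; "G and D are both knights or both knaves if and only if A is a knave" is False, as required.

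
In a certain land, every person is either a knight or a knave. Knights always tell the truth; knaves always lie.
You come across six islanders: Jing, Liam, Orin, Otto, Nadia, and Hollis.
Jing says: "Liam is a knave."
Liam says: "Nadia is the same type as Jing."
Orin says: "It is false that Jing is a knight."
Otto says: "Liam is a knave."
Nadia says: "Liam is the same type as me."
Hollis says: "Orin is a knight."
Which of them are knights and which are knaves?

Jing is a knave, Liam is a knight, Orin is a knight, Otto is a knave, Nadia is a knave, and Hollis is a knight.

Jing (knave): "Liam is a knave" — false. ✓
Liam is a knight, and the claim "Nadia is the same type as Jing" is indeed True.
Orin (knight): "it is false that Jing is a knight" — True. ✓
As a knave, Otto's statement "Liam is a knave" should be false; it is.
Nadia is a knave, and the claim "Liam is the same type as me" is indeed false.
Hollis (knight): "Orin is a knight" — True. ✓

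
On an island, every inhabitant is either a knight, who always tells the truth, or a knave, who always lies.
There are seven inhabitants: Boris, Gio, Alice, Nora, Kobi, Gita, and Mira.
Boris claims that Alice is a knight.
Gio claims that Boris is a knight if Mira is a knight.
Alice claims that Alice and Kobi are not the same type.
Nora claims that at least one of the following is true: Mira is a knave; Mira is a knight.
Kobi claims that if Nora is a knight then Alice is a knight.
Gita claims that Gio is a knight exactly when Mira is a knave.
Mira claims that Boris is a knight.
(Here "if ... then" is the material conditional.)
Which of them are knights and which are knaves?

Boris is a knave, Gio is a knight, Alice is a knave, Nora is a knight, Kobi is a knave, Gita is a knight, and Mira is a knave.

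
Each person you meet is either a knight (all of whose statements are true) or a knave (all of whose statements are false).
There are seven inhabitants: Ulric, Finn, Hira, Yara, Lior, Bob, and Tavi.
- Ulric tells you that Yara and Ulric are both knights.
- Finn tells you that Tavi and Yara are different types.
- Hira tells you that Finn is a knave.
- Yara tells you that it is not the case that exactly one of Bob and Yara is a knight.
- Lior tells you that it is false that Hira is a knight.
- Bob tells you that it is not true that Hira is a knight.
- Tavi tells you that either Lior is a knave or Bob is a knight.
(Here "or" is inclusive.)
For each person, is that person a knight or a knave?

Knights: Finn, Lior, Bob, and Tavi. Knaves: Ulric, Hira, and Yara.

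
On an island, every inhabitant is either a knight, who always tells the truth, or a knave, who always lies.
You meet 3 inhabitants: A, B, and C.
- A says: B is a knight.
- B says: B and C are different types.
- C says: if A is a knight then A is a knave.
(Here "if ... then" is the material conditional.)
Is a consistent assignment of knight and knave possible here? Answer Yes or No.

Yes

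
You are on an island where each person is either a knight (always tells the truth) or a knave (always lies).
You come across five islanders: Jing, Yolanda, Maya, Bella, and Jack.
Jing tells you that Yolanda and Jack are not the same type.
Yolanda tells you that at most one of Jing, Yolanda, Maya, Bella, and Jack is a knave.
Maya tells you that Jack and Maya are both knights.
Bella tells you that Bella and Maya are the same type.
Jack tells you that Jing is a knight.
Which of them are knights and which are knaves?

Knights: Jing, Maya, and Jack. Knaves: Yolanda and Bella.

Jing is a knight, so "Yolanda and Jack are not the same type" must be true — and it is.
As a knave, Yolanda's statement "at most one of Jing, Yolanda, Maya, Bella, and Jack is a knave" should be False; it is.
Since Maya is a knight, "Jack and Maya are both knights" needs to be true, which holds.
Since Bella is a knave, "Bella and Maya are the same type" needs to be False, which holds.
Since Jack is a knight, "Jing is a knight" needs to be true, which holds.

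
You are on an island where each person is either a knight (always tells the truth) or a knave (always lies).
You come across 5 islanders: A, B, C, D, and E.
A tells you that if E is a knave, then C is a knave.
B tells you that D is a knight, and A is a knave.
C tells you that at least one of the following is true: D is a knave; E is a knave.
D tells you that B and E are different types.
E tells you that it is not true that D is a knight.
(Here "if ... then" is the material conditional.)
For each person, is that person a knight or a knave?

Knights: B, C, and D. Knaves: A and E.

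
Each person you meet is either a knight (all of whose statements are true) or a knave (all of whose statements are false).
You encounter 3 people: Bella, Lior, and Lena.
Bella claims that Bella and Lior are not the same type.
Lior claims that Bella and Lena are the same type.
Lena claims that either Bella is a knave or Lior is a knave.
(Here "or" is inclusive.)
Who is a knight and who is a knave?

Knights: Lena. Knaves: Bella and Lior.

Bella is a knave, so "Bella and Lior are not the same type" must be false — and it is.
As a knave, Lior's statement "Bella and Lena are the same type" should be false; it is.
Lena is a knight, so "either Bella is a knave or Lior is a knave" must be True — and it is.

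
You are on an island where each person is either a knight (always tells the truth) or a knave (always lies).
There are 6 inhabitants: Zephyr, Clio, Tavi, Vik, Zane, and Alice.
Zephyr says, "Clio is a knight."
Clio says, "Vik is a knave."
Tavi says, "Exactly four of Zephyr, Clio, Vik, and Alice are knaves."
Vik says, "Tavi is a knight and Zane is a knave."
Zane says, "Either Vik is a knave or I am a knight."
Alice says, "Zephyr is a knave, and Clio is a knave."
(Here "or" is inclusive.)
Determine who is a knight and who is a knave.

Since Zephyr is a knight, "Clio is a knight" needs to be true, which holds.
Since Clio is a knight, "Vik is a knave" needs to be true, which holds.
Tavi (knave): "exactly four of Zephyr, Clio, Vik, and Alice are knaves" — False. ✓
As a knave, Vik's statement "Tavi is a knight and Zane is a knave" should be False; it is.
As a knight, Zane's statement "either Vik is a knave or I am a knight" should be true; it is.
Alice is a knave; "Zephyr is a knave, and Clio is a knave" is False, as required.

Knights: Zephyr, Clio, and Zane. Knaves: Tavi, Vik, and Alice.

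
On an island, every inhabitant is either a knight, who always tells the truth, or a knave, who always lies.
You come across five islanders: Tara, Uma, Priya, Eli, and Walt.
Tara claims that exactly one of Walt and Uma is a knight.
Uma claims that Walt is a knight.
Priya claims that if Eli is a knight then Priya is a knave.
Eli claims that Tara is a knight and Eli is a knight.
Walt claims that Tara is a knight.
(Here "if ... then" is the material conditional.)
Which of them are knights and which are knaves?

Knights: Priya. Knaves: Tara, Uma, Eli, and Walt.

Tara is a knave; "exactly one of Walt and Uma is a knight" is false, as required.
Since Uma is a knave, "Walt is a knight" needs to be false, which holds.
Priya (knight): "if Eli is a knight then Priya is a knave" — true. ✓
Eli is a knave, so "Tara is a knight and Eli is a knight" must be false — and it is.
As a knave, Walt's statement "Tara is a knight" should be false; it is.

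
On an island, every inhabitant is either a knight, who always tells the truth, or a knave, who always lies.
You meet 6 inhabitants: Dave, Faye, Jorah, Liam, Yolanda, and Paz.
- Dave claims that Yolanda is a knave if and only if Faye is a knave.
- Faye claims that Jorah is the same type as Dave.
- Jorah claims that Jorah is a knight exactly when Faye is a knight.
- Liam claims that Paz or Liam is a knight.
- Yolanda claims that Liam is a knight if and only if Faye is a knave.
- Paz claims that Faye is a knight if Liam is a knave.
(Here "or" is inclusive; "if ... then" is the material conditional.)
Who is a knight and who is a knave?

Dave is a knave, Faye is a knight, Jorah is a knave, Liam is a knight, Yolanda is a knave, and Paz is a knight.

As a knave, Dave's statement "Yolanda is a knave if and only if Faye is a knave" should be false; it is.
Faye (knight): "Jorah is the same type as Dave" — true. ✓
Jorah is a knave, so "Jorah is a knight exactly when Faye is a knight" must be false — and it is.
Liam (knight): "Paz or Liam is a knight" — true. ✓
Yolanda is a knave, so "Liam is a knight if and only if Faye is a knave" must be false — and it is.
Paz is a knight; "Faye is a knight if Liam is a knave" is true, as required.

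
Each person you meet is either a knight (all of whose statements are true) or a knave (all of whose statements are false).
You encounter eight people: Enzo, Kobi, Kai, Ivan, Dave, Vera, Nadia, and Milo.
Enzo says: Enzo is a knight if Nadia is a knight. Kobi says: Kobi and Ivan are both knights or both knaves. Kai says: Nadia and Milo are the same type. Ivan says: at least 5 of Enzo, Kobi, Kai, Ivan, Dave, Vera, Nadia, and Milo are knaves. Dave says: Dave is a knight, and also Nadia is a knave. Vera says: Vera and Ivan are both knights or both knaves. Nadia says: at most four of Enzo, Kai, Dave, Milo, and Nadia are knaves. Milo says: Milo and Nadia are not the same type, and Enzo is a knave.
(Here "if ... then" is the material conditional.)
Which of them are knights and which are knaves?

Since Enzo is a knight, "Enzo is a knight if Nadia is a knight" needs to be true, which holds.
Kobi is a knave; "Kobi and Ivan are both knights or both knaves" is false, as required.
Kai is a knave; "Nadia and Milo are the same type" is false, as required.
Ivan (knight): "at least 5 of Enzo, Kobi, Kai, Ivan, Dave, Vera, Nadia, and Milo are knaves" — true. ✓
Dave (knave): "Dave is a knight, and also Nadia is a knave" — false. ✓
Vera (knave): "Vera and Ivan are both knights or both knaves" — false. ✓
Nadia is a knight, and the claim "at most four of Enzo, Kai, Dave, Milo, and Nadia are knaves" is indeed true.
Milo (knave): "Milo and Nadia are not the same type, and Enzo is a knave" — false. ✓

Knights: Enzo, Ivan, and Nadia. Knaves: Kobi, Kai, Dave, Vera, and Milo.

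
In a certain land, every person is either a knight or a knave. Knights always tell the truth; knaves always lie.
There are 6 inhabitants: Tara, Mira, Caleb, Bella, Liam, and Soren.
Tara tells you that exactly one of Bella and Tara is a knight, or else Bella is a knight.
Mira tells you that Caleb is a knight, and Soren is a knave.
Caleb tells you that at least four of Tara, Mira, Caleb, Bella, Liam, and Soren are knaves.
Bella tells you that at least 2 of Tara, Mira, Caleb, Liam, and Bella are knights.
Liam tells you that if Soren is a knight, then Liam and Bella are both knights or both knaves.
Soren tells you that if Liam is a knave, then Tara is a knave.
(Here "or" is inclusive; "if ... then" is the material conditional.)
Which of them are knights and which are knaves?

Knights: Tara, Bella, Liam, and Soren. Knaves: Mira and Caleb.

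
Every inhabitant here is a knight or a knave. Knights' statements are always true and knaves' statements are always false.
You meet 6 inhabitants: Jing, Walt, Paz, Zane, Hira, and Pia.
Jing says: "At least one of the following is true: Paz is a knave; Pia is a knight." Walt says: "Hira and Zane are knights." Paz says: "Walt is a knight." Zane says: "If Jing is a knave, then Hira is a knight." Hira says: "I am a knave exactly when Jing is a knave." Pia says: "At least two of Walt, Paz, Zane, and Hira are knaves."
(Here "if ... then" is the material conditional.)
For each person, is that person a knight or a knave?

Jing is a knight, and the claim "at least one of the following is true: Paz is a knave; Pia is a knight" is indeed True.
Since Walt is a knave, "Hira and Zane are knights" needs to be false, which holds.
Paz is a knave, and the claim "Walt is a knight" is indeed false.
Since Zane is a knight, "if Jing is a knave, then Hira is a knight" needs to be True, which holds.
Hira is a knave; "I am a knave exactly when Jing is a knave" is false, as required.
Since Pia is a knight, "at least two of Walt, Paz, Zane, and Hira are knaves" needs to be True, which holds.

Jing is a knight, Walt is a knave, Paz is a knave, Zane is a knight, Hira is a knave, and Pia is a knight.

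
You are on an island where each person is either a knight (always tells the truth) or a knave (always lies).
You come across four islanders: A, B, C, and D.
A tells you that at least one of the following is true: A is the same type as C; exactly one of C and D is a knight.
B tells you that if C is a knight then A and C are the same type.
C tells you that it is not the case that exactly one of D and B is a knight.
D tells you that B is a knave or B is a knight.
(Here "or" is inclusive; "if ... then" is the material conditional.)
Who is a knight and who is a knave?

A is a knight, B is a knight, C is a knight, and D is a knight.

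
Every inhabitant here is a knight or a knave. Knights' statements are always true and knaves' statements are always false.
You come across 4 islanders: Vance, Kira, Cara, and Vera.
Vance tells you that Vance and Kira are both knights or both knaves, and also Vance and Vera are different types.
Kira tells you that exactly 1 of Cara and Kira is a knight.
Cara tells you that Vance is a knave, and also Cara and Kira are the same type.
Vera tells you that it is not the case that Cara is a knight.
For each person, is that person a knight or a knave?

Suppose Vance is a knight. Then Vance's statement "Vance and Kira are both knights or both knaves, and also Vance and Vera are different types" would have to be true. Checking the 8 ways to assign the others, none is consistent with every speaker.
(For instance, with Kira=knight, Cara=knave, Vera=knight, Vance's claim "Vance and Kira are both knights or both knaves, and also Vance and Vera are different types" comes out false where it would need to be true.)
So Vance must be a knave, making "Vance and Kira are both knights or both knaves, and also Vance and Vera are different types" false. Taking Vance=knave, Kira=knight, Cara=knave, Vera=knight, each remaining statement checks out:
  Kira (knight): "exactly 1 of Cara and Kira is a knight" — true. ✓
  Cara (knave): "Vance is a knave, and also Cara and Kira are the same type" — false. ✓
  Vera (knight): "it is not the case that Cara is a knight" — true. ✓
This is the unique consistent assignment.

Vance is a knave, Kira is a knight, Cara is a knave, and Vera is a knight.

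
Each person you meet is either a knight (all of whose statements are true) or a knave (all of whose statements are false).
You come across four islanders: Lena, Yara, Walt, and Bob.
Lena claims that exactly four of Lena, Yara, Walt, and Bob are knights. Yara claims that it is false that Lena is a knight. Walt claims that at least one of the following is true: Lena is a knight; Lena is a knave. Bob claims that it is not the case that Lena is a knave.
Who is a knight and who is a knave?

Lena is a knave, Yara is a knight, Walt is a knight, and Bob is a knave.

Suppose Lena is a knight. Then Lena's statement "exactly four of Lena, Yara, Walt, and Bob are knights" would have to be true. Checking the 8 ways to assign the others, none is consistent with every speaker.
(For instance, with Yara=knight, Walt=knight, Bob=knave, Lena's claim "exactly four of Lena, Yara, Walt, and Bob are knights" comes out false where it would need to be true.)
So Lena must be a knave, making "exactly four of Lena, Yara, Walt, and Bob are knights" false. Taking Lena=knave, Yara=knight, Walt=knight, Bob=knave, each remaining statement checks out:
  Yara (knight): "it is false that Lena is a knight" — true. ✓
  Walt (knight): "at least one of the following is true: Lena is a knight; Lena is a knave" — true. ✓
  Bob (knave): "it is not the case that Lena is a knave" — false. ✓
This is the unique consistent assignment.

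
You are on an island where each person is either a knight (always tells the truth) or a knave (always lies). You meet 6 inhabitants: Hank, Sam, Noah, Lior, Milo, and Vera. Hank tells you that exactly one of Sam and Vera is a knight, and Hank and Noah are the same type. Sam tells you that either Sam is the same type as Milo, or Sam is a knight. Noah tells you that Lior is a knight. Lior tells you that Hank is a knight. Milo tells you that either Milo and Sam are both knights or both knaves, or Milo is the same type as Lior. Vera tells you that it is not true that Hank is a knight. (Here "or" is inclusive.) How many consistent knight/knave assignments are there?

3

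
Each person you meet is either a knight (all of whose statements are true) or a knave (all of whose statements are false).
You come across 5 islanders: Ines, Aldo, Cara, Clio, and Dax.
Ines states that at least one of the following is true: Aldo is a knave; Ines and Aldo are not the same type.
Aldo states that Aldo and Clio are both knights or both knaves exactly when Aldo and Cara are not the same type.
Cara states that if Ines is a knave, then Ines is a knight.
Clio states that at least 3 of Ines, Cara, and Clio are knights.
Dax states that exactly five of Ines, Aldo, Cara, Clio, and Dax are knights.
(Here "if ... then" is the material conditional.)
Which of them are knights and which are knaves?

Suppose Ines is a knave. Then Ines's statement "at least one of the following is true: Aldo is a knave; Ines and Aldo are not the same type" would have to be false. Checking the 16 ways to assign the others, none is consistent with every speaker.
(For instance, with Aldo=knave, Cara=knight, Clio=knight, Dax=knave, Ines's claim "at least one of the following is true: Aldo is a knave; Ines and Aldo are not the same type" comes out true where it would need to be false.)
So Ines must be a knight, making "at least one of the following is true: Aldo is a knave; Ines and Aldo are not the same type" true. Taking Ines=knight, Aldo=knave, Cara=knight, Clio=knight, Dax=knave, each remaining statement checks out:
  Aldo (knave): "Aldo and Clio are both knights or both knaves exactly when Aldo and Cara are not the same type" — false. ✓
  Cara (knight): "if Ines is a knave, then Ines is a knight" — true. ✓
  Clio (knight): "at least 3 of Ines, Cara, and Clio are knights" — true. ✓
  Dax (knave): "exactly five of Ines, Aldo, Cara, Clio, and Dax are knights" — false. ✓
This is the unique consistent assignment.

Ines is a knight, Aldo is a knave, Cara is a knight, Clio is a knight, and Dax is a knave.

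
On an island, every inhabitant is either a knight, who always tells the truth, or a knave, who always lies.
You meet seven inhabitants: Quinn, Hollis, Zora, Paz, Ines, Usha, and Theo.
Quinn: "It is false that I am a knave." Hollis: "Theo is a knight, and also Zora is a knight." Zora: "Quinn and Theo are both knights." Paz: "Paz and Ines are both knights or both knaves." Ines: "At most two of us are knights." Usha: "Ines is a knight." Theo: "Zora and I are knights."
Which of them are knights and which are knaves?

Quinn is a knave, Hollis is a knave, Zora is a knave, Paz is a knave, Ines is a knight, Usha is a knight, and Theo is a knave.

As a knave, Quinn's statement "it is false that I am a knave" should be false; it is.
Hollis is a knave; "Theo is a knight, and also Zora is a knight" is false, as required.
As a knave, Zora's statement "Quinn and Theo are both knights" should be false; it is.
Since Paz is a knave, "Paz and Ines are both knights or both knaves" needs to be false, which holds.
Ines is a knight, so "at most two of us are knights" must be True — and it is.
Since Usha is a knight, "Ines is a knight" needs to be True, which holds.
Theo is a knave; "Zora and I are knights" is false, as required.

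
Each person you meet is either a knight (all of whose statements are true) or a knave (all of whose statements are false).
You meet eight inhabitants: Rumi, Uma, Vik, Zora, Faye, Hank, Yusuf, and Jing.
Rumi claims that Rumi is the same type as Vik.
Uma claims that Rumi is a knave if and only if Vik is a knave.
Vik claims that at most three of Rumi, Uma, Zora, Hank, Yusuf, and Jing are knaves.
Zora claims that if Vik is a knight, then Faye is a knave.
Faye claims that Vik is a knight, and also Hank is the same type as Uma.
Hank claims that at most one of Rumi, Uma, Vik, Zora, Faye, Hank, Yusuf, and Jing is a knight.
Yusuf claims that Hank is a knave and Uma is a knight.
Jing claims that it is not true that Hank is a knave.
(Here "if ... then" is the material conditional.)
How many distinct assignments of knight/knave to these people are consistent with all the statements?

1

Consistent assignments:
  Rumi=knight, Uma=knight, Vik=knight, Zora=knight, Faye=knave, Hank=knave, Yusuf=knight, Jing=knave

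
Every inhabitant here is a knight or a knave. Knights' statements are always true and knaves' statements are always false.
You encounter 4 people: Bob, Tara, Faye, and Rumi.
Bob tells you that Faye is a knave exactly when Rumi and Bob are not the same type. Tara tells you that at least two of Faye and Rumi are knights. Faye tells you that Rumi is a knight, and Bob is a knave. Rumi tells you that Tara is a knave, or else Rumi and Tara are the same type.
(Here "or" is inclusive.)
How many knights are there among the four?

3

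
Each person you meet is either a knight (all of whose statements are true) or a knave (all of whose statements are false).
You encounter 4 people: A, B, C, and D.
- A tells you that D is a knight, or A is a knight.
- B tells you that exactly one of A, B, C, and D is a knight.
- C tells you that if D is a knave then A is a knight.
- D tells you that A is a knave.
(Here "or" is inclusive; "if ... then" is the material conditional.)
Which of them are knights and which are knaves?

Knights: A and C. Knaves: B and D.

A (knight): "D is a knight, or A is a knight" — true. ✓
B is a knave; "exactly one of A, B, C, and D is a knight" is False, as required.
As a knight, C's statement "if D is a knave then A is a knight" should be true; it is.
As a knave, D's statement "A is a knave" should be False; it is.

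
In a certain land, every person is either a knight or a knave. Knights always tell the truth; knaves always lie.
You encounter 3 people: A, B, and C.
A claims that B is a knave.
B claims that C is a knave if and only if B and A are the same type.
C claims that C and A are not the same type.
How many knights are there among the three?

The unique consistent assignment is A=knave, B=knight, C=knight.
That has 2 knights.

2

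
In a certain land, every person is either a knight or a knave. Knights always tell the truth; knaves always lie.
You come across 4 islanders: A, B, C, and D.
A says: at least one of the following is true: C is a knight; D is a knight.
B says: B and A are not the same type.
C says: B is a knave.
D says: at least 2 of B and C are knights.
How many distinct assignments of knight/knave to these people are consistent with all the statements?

1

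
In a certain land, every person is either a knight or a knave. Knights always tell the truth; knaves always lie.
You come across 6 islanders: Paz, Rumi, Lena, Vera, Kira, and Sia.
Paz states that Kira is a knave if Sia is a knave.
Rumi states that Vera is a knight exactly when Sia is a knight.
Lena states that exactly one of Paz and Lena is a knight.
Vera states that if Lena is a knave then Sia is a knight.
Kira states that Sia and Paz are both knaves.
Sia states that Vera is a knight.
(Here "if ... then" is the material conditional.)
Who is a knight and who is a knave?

Paz is a knave, Rumi is a knight, Lena is a knave, Vera is a knave, Kira is a knight, and Sia is a knave.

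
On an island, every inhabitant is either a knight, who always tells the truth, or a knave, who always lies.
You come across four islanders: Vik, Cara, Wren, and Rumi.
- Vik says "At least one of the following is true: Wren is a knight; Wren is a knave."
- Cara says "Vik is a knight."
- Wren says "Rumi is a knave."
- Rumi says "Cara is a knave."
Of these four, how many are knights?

3

The unique consistent assignment is Vik=knight, Cara=knight, Wren=knight, Rumi=knave.
That has 3 knights.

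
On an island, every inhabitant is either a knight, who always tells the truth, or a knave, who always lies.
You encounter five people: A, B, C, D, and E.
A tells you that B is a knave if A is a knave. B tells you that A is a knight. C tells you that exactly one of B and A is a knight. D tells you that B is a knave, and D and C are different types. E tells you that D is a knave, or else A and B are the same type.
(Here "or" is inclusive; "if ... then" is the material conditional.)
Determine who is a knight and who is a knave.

A is a knight, B is a knight, C is a knave, D is a knave, and E is a knight.

Since A is a knight, "B is a knave if A is a knave" needs to be true, which holds.
B (knight): "A is a knight" — true. ✓
C (knave): "exactly one of B and A is a knight" — False. ✓
D is a knave, so "B is a knave, and D and C are different types" must be False — and it is.
As a knight, E's statement "D is a knave, or else A and B are the same type" should be true; it is.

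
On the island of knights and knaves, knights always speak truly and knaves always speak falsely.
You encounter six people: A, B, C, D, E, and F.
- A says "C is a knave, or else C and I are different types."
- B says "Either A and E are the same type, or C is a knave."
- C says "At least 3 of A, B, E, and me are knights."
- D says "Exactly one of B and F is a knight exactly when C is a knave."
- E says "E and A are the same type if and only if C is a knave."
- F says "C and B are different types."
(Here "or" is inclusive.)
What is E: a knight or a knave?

E is a knave.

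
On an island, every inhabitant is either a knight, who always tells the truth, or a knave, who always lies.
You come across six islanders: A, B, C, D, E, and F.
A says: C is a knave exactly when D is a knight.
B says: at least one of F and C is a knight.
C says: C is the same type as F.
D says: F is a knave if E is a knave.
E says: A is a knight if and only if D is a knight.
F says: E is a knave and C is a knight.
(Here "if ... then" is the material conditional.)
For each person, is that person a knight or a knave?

A is a knight; "C is a knave exactly when D is a knight" is True, as required.
B is a knight, and the claim "at least one of F and C is a knight" is indeed True.
C is a knight; "C is the same type as F" is True, as required.
D is a knave, and the claim "F is a knave if E is a knave" is indeed False.
E is a knave, and the claim "A is a knight if and only if D is a knight" is indeed False.
F (knight): "E is a knave and C is a knight" — True. ✓

A is a knight, B is a knight, C is a knight, D is a knave, E is a knave, and F is a knight.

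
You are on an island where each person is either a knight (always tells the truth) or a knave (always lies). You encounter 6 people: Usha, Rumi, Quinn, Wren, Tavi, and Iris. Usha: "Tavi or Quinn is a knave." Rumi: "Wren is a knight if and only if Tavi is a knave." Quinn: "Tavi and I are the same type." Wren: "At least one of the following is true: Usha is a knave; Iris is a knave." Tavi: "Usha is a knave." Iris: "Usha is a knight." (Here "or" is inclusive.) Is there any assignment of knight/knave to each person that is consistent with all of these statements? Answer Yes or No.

Yes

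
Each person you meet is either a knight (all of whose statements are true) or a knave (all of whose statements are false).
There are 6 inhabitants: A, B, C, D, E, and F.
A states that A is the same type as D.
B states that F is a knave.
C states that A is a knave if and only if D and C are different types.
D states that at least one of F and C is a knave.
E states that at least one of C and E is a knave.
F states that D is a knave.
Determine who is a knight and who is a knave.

A (knight): "A is the same type as D" — True. ✓
B (knight): "F is a knave" — True. ✓
C (knave): "A is a knave if and only if D and C are different types" — False. ✓
D (knight): "at least one of F and C is a knave" — True. ✓
E is a knight; "at least one of C and E is a knave" is True, as required.
F is a knave; "D is a knave" is False, as required.

A is a knight, B is a knight, C is a knave, D is a knight, E is a knight, and F is a knave.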